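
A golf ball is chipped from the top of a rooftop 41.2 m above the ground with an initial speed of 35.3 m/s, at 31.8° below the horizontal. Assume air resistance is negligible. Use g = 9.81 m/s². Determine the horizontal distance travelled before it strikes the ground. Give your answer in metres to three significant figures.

47.0 m

Components: vₓ = 35.30 cos 31.8° = 30.00 m/s, v_y0 = −18.60 m/s (downward).
Vertical motion (up positive, ground at y = 0): 4.905 t² − (−18.60) t − 41.2 = 0, so t = (−18.60 + √(18.60² + 2·9.81·41.2)) / 9.81 = (−18.60 + 33.98) / 9.81 = 1.567 s.
Horizontal distance: R = vₓ t = 30.00 × 1.567 = 47.02 m.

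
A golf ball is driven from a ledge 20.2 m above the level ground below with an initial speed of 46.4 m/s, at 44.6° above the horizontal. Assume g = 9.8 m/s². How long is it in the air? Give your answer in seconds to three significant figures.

Components: vₓ = 46.40 cos 44.6° = 33.04 m/s, v_y0 = 46.40 sin 44.6° = 32.58 m/s.
With up positive and y = 0 at the ground: y(t) = 20.2 + (32.58) t − 4.900 t². Setting y = 0 and taking the positive root: t = [32.58 + √(32.58² + 2·9.80·20.2)] / 9.80 = (32.58 + 38.18) / 9.80 = 7.220 s.

7.22 s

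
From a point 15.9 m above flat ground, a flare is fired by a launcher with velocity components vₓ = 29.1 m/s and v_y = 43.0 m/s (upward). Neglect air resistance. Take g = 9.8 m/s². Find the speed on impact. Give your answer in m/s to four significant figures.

54.84 m/s

The projectile lands when y = 15.9 + (43.00) t − ½·9.80·t² = 0. Positive root: t = (43.00 + √(43.00² + 2·9.80·15.9)) / 9.80 = (43.00 + 46.48) / 9.80 = 9.131 s.
Vertical velocity at impact: v_y = v_y0 − g t = 43.00 − 9.80 × 9.131 = −46.48 m/s.
Speed: |v| = √(vₓ² + v_y²) = √(29.10² + 46.48²) = 54.84 m/s.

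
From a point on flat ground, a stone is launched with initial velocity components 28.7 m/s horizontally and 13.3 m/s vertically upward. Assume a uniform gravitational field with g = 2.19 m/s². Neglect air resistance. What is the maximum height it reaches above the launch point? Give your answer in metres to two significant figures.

Maximum height: H = v_y0² / (2g) = 13.30² / (2 × 2.19) = 40.39 m.

40 m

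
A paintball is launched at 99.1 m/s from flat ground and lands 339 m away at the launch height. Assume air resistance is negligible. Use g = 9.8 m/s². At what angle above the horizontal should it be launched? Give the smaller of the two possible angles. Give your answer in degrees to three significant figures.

9.89°

R = v₀² sin 2θ / g gives sin 2θ = gR/v₀² = 9.80·339/99.1² = 0.3383.
2θ = 19.77° or 180° − 19.77° = 160.2°, so θ = 9.886° or 80.11°.
The smaller angle is 9.886°.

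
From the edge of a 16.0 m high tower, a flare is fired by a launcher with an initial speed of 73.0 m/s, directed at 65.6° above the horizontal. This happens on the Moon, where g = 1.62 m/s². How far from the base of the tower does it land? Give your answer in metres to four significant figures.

2482 m

Resolve: vₓ = 73.00 cos 65.6° = 30.16 m/s and v_y0 = 73.00 sin 65.6° = 66.48 m/s.
The projectile lands when y = 16.0 + (66.48) t − ½·1.62·t² = 0. Positive root: t = (66.48 + √(66.48² + 2·1.62·16.0)) / 1.62 = (66.48 + 66.87) / 1.62 = 82.31 s.
Horizontal distance: R = vₓ t = 30.16 × 82.31 = 2482 m.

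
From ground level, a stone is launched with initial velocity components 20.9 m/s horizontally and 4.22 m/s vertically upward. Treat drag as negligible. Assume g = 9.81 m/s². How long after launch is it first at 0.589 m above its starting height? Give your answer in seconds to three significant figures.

0.175 s

Height y(t) = 4.220 t − 4.905 t² = 0.589 gives 4.905 t² − 4.220 t + 0.589 = 0.
Quadratic formula: t = (4.220 ± √6.2522) / 9.81 = (4.220 ± 2.500) / 9.81 → t = 0.1753 s or 0.6851 s.
The first (ascending) time is 0.1753 s.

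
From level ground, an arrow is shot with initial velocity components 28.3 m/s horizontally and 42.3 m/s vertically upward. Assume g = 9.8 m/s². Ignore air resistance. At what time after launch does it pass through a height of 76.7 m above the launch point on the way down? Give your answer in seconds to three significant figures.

6.04 s

Require v_y0 t − ½ g t² = 76.7, i.e. 4.900 t² − 42.30 t + 76.7 = 0.
t = [42.30 ± √(42.30² − 2·9.80·76.7)] / 9.80 = (42.30 ± 16.91) / 9.80, so t = 2.591 s or t = 6.042 s.
The descending-branch root is 6.042 s.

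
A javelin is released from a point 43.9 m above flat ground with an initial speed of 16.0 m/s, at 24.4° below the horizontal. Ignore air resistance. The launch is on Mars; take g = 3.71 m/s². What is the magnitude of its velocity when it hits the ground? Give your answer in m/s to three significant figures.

24.1 m/s

Resolve: vₓ = 16.00 cos 24.4° = 14.57 m/s and v_y0 = −6.610 m/s (downward).
Vertical motion (up positive, ground at y = 0): 1.855 t² − (−6.610) t − 43.9 = 0, so t = (−6.610 + √(6.610² + 2·3.71·43.9)) / 3.71 = (−6.610 + 19.22) / 3.71 = 3.399 s.
Vertical velocity at impact: v_y = v_y0 − g t = −6.610 − 3.71 × 3.399 = −19.22 m/s.
Speed: |v| = √(vₓ² + v_y²) = √(14.57² + 19.22²) = 24.12 m/s.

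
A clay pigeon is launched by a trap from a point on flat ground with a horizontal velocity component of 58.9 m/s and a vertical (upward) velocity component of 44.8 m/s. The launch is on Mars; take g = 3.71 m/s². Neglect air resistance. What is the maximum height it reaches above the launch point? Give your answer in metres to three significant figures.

270 m

At the apex v_y = 0, so H = v_y0²/(2g) = 44.80²/7.420 = 270.5 m.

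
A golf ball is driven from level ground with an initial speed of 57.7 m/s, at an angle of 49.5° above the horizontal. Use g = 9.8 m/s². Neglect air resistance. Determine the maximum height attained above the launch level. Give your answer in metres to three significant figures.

Resolve: vₓ = 57.70 cos 49.5° = 37.47 m/s and v_y0 = 57.70 sin 49.5° = 43.88 m/s.
Peak height H = v_y0² / (2g) = 1925.1 / 19.60 = 98.22 m.

98.2 m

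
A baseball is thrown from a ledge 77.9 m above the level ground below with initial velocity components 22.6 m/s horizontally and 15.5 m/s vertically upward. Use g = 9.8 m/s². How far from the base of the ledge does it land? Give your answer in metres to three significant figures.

Vertical motion (up positive, ground at y = 0): 4.900 t² − (15.50) t − 77.9 = 0, so t = (15.50 + √(15.50² + 2·9.80·77.9)) / 9.80 = (15.50 + 42.04) / 9.80 = 5.871 s.
Horizontal distance: R = vₓ t = 22.60 × 5.871 = 132.7 m.

133 m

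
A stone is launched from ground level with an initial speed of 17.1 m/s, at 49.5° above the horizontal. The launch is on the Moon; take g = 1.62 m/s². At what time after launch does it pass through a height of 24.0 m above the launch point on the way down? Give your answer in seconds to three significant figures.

13.9 s

Components: vₓ = 17.10 cos 49.5° = 11.11 m/s, v_y0 = 17.10 sin 49.5° = 13.00 m/s.
Set y = v_y0 t − ½ g t² = 24.0: 0.8100 t² − 13.00 t + 24.0 = 0.
Quadratic formula: t = (13.00 ± √91.317) / 1.62 = (13.00 ± 9.556) / 1.62 → t = 2.128 s or 13.93 s.
The descending-branch root is 13.93 s.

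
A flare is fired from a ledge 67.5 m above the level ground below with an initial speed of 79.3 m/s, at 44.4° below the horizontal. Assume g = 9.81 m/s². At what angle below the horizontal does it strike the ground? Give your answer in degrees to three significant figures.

49.5°

vₓ = 79.30 cos 44.4° = 56.66 m/s; v_y0 = −55.48 m/s (downward).
The projectile lands when y = 67.5 + (−55.48) t − ½·9.81·t² = 0. Positive root: t = (−55.48 + √(55.48² + 2·9.81·67.5)) / 9.81 = (−55.48 + 66.35) / 9.81 = 1.108 s.
At impact: v_y = v_y0 − g t = −66.35 m/s; vₓ = 56.66 m/s.
Angle below horizontal: arctan(|v_y|/vₓ) = arctan(66.35/56.66) = 49.51°.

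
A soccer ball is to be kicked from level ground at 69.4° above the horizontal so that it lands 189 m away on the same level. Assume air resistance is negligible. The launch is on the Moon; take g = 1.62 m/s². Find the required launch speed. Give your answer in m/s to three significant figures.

21.6 m/s

On level ground R = v₀² sin 2θ / g ⇒ v₀ = √(gR / sin 2θ).
v₀ = √(1.62 × 189 / sin 138.8°) = √(306.2 / 0.6587) = √464.83 = 21.56 m/s.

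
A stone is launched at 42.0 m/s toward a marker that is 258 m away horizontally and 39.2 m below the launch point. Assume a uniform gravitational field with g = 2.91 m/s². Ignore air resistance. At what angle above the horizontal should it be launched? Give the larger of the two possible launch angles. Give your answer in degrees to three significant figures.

Trajectory: y = x tanθ − g x² (1 + tan²θ)/(2v₀²). With x = 258, y = −39.2, v₀ = 42.0, g = 2.91:
54.90 tan²θ − 258 tanθ + (15.70) = 0.
tanθ = [258 ± √(258² − 4 × 54.90 × (15.70))] / (2 × 54.90) = (258 ± 251.2) / 109.8, giving tanθ = 0.06168 or 4.637.
θ = 3.529° or 77.83°; the larger is 77.83°.

77.8°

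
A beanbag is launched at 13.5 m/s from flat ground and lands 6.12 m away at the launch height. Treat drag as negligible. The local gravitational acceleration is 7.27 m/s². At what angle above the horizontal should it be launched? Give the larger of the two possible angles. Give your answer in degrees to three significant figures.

Level-ground range R = v₀² sin(2θ)/g ⇒ sin(2θ) = gR/v₀² = 7.27 × 6.12 / 13.5² = 0.2441.
2θ = 14.13° or 180° − 14.13° = 165.9°, so θ = 7.065° or 82.93°.
The larger angle is 82.93°.

82.9°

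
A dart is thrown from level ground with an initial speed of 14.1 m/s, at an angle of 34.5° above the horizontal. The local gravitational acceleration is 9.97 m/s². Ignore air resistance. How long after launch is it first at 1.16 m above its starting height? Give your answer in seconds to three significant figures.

0.162 s

vₓ = 14.10 cos 34.5° = 11.62 m/s; v_y0 = 14.10 sin 34.5° = 7.986 m/s.
Require v_y0 t − ½ g t² = 1.16, i.e. 4.985 t² − 7.986 t + 1.16 = 0.
t = [7.986 ± √(7.986² − 2·9.97·1.16)] / 9.97 = (7.986 ± 6.376) / 9.97, so t = 0.1615 s or t = 1.441 s.
The first (ascending) time is 0.1615 s.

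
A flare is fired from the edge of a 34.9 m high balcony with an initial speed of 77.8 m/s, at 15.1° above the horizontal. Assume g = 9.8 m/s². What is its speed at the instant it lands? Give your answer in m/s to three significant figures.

82.1 m/s

Horizontal component vₓ = 77.80 cos 15.1° = 75.11 m/s; vertical v_y0 = 77.80 sin 15.1° = 20.27 m/s.
Vertical motion (up positive, ground at y = 0): 4.900 t² − (20.27) t − 34.9 = 0, so t = (20.27 + √(20.27² + 2·9.80·34.9)) / 9.80 = (20.27 + 33.09) / 9.80 = 5.444 s.
Vertical velocity at impact: v_y = v_y0 − g t = 20.27 − 9.80 × 5.444 = −33.09 m/s.
Speed: |v| = √(vₓ² + v_y²) = √(75.11² + 33.09²) = 82.08 m/s.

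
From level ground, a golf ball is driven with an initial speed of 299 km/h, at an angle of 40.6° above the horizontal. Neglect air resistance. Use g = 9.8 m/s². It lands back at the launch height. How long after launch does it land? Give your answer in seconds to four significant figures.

Convert: 299 km/h = 299/3.6 = 83.06 m/s.
Horizontal component vₓ = 83.06 cos 40.6° = 63.06 m/s; vertical v_y0 = 83.06 sin 40.6° = 54.05 m/s.
Time of flight on level ground: T = 2 v_y0 / g = 2 × 54.05 / 9.80 = 11.03 s.

11.03 s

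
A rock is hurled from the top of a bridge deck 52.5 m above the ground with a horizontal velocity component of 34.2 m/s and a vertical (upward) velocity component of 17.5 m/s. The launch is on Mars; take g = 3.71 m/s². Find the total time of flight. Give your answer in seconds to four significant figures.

11.83 s

Vertical motion (up positive, ground at y = 0): 1.855 t² − (17.50) t − 52.5 = 0, so t = (17.50 + √(17.50² + 2·3.71·52.5)) / 3.71 = (17.50 + 26.38) / 3.71 = 11.83 s.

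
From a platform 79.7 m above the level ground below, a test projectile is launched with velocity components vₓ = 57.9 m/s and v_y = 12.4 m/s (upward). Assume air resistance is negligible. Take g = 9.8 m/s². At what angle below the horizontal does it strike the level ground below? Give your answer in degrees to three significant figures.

35.6°

With up positive and y = 0 at the ground: y(t) = 79.7 + (12.40) t − 4.900 t². Setting y = 0 and taking the positive root: t = [12.40 + √(12.40² + 2·9.80·79.7)] / 9.80 = (12.40 + 41.42) / 9.80 = 5.492 s.
At impact: v_y = v_y0 − g t = −41.42 m/s; vₓ = 57.90 m/s.
Angle below horizontal: arctan(|v_y|/vₓ) = arctan(41.42/57.90) = 35.58°.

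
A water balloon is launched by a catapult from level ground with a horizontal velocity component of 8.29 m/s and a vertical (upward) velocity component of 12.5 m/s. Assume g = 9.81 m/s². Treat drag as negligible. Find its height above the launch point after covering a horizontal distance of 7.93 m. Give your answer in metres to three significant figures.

x = vₓ t ⇒ t = 7.93/8.290 = 0.9566 s.
Height: y = v_y0 t − ½ g t² = 12.50 × 0.9566 − 4.905 × 0.9566² = 11.96 − 4.488 = 7.469 m.

7.47 m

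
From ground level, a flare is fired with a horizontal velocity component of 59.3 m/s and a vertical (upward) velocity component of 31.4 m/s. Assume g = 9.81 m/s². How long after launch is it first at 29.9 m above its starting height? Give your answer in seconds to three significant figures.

Set y = v_y0 t − ½ g t² = 29.9: 4.905 t² − 31.40 t + 29.9 = 0.
Quadratic formula: t = (31.40 ± √399.32) / 9.81 = (31.40 ± 19.98) / 9.81 → t = 1.164 s or 5.238 s.
The first (ascending) time is 1.164 s.

1.16 s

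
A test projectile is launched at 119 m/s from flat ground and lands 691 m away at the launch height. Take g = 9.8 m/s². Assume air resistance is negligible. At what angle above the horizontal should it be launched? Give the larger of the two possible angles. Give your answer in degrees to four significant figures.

R = v₀² sin 2θ / g gives sin 2θ = gR/v₀² = 9.80·691/119² = 0.4782.
2θ = 28.57° or 180° − 28.57° = 151.4°, so θ = 14.28° or 75.72°.
The larger angle is 75.72°.

75.72°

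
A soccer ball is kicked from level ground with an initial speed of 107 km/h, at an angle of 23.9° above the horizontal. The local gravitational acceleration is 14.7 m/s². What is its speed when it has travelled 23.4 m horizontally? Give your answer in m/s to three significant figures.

27.2 m/s

Convert: 107 km/h = 107/3.6 = 29.72 m/s.
Resolve: vₓ = 29.72 cos 23.9° = 27.17 m/s and v_y0 = 29.72 sin 23.9° = 12.04 m/s.
At x = 23.4 m, t = x/vₓ = 23.4/27.17 = 0.8611 s.
Vertical velocity there: v_y = v_y0 − g t = 12.04 − 14.7 × 0.8611 = −0.6169 m/s.
Speed: √(vₓ² + v_y²) = √(27.17² + 0.6169²) = 27.18 m/s.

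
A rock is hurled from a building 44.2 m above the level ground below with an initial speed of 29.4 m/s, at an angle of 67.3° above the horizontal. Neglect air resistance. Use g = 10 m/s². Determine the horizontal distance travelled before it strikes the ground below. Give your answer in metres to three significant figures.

Resolve: vₓ = 29.40 cos 67.3° = 11.35 m/s and v_y0 = 29.40 sin 67.3° = 27.12 m/s.
Vertical motion (up positive, ground at y = 0): 5.000 t² − (27.12) t − 44.2 = 0, so t = (27.12 + √(27.12² + 2·10.0·44.2)) / 10.0 = (27.12 + 40.24) / 10.0 = 6.737 s.
Horizontal distance: R = vₓ t = 11.35 × 6.737 = 76.43 m.

76.4 m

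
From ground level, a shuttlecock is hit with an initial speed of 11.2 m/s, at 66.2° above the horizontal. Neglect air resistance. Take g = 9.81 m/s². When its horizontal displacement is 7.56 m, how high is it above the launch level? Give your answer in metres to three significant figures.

3.42 m

Resolve: vₓ = 11.20 cos 66.2° = 4.520 m/s and v_y0 = 11.20 sin 66.2° = 10.25 m/s.
At x = 7.56 m, t = x/vₓ = 7.56/4.520 = 1.673 s.
Height: y = v_y0 t − ½ g t² = 10.25 × 1.673 − 4.905 × 1.673² = 17.14 − 13.72 = 3.417 m.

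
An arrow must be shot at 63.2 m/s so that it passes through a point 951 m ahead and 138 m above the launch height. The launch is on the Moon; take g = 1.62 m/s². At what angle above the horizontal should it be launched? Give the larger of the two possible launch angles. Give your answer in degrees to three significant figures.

Trajectory: y = x tanθ − g x² (1 + tan²θ)/(2v₀²). With x = 951, y = 138, v₀ = 63.2, g = 1.62:
183.4 tan²θ − 951 tanθ + (321.4) = 0.
tanθ = [951 ± √(951² − 4 × 183.4 × (321.4))] / (2 × 183.4) = (951 ± 817.7) / 366.8, giving tanθ = 0.3634 or 4.822.
θ = 19.97° or 78.28°; the larger is 78.28°.

78.3°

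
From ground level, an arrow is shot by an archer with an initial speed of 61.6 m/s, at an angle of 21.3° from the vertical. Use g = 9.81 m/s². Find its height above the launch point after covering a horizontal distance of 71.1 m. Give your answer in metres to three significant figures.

133 m

Horizontal component vₓ = 61.60 sin 21.3° = 22.38 m/s; vertical v_y0 = 61.60 cos 21.3° = 57.39 m/s.
At x = 71.1 m, t = x/vₓ = 71.1/22.38 = 3.177 s.
Height: y = v_y0 t − ½ g t² = 57.39 × 3.177 − 4.905 × 3.177² = 182.4 − 49.52 = 132.8 m.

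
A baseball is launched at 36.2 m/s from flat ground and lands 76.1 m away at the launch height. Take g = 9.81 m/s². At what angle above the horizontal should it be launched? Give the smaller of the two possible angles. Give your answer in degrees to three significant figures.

17.4°

Level-ground range R = v₀² sin(2θ)/g ⇒ sin(2θ) = gR/v₀² = 9.81 × 76.1 / 36.2² = 0.5697.
2θ = 34.73° or 180° − 34.73° = 145.3°, so θ = 17.36° or 72.64°.
The smaller angle is 17.36°.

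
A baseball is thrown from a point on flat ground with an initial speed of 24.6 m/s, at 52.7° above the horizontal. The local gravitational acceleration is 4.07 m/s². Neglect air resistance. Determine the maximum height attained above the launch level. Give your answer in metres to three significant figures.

Components: vₓ = 24.60 cos 52.7° = 14.91 m/s, v_y0 = 24.60 sin 52.7° = 19.57 m/s.
Peak height H = v_y0² / (2g) = 382.93 / 8.140 = 47.04 m.

47.0 m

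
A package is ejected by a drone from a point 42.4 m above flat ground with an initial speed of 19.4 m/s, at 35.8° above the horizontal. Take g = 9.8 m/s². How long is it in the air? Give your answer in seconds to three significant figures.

4.32 s

Components: vₓ = 19.40 cos 35.8° = 15.73 m/s, v_y0 = 19.40 sin 35.8° = 11.35 m/s.
The projectile lands when y = 42.4 + (11.35) t − ½·9.80·t² = 0. Positive root: t = (11.35 + √(11.35² + 2·9.80·42.4)) / 9.80 = (11.35 + 30.98) / 9.80 = 4.319 s.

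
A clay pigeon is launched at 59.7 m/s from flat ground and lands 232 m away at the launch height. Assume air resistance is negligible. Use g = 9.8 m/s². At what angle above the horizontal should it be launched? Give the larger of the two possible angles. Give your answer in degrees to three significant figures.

R = v₀² sin 2θ / g gives sin 2θ = gR/v₀² = 9.80·232/59.7² = 0.6379.
2θ = 39.64° or 180° − 39.64° = 140.4°, so θ = 19.82° or 70.18°.
The larger angle is 70.18°.

70.2°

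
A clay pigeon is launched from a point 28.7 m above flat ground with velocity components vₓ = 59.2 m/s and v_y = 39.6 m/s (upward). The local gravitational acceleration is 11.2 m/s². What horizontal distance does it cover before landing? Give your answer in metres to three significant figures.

With up positive and y = 0 at the ground: y(t) = 28.7 + (39.60) t − 5.600 t². Setting y = 0 and taking the positive root: t = [39.60 + √(39.60² + 2·11.2·28.7)] / 11.2 = (39.60 + 47.02) / 11.2 = 7.734 s.
Horizontal distance: R = vₓ t = 59.20 × 7.734 = 457.9 m.

458 m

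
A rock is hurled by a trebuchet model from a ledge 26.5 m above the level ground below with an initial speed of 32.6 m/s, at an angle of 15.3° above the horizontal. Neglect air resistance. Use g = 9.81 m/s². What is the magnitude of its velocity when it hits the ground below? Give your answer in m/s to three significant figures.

39.8 m/s

Horizontal component vₓ = 32.60 cos 15.3° = 31.44 m/s; vertical v_y0 = 32.60 sin 15.3° = 8.602 m/s.
With up positive and y = 0 at the ground: y(t) = 26.5 + (8.602) t − 4.905 t². Setting y = 0 and taking the positive root: t = [8.602 + √(8.602² + 2·9.81·26.5)] / 9.81 = (8.602 + 24.37) / 9.81 = 3.361 s.
Vertical velocity at impact: v_y = v_y0 − g t = 8.602 − 9.81 × 3.361 = −24.37 m/s.
Speed: |v| = √(vₓ² + v_y²) = √(31.44² + 24.37²) = 39.78 m/s.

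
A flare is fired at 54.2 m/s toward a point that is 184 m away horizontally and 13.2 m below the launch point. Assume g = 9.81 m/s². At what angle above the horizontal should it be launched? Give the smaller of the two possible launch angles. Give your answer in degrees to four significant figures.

14.34°

Trajectory: y = x tanθ − g x² (1 + tan²θ)/(2v₀²). With x = 184, y = −13.2, v₀ = 54.2, g = 9.81:
56.53 tan²θ − 184 tanθ + (43.33) = 0.
tanθ = [184 ± √(184² − 4 × 56.53 × (43.33))] / (2 × 56.53) = (184 ± 155.1) / 113.1, giving tanθ = 0.2556 or 2.999.
θ = 14.34° or 71.56°; the smaller is 14.34°.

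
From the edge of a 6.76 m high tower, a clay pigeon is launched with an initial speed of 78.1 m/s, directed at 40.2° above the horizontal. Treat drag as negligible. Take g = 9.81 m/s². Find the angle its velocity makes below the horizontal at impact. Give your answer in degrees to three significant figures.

Components: vₓ = 78.10 cos 40.2° = 59.65 m/s, v_y0 = 78.10 sin 40.2° = 50.41 m/s.
The projectile lands when y = 6.76 + (50.41) t − ½·9.81·t² = 0. Positive root: t = (50.41 + √(50.41² + 2·9.81·6.76)) / 9.81 = (50.41 + 51.71) / 9.81 = 10.41 s.
At impact: v_y = v_y0 − g t = −51.71 m/s; vₓ = 59.65 m/s.
Angle below horizontal: arctan(|v_y|/vₓ) = arctan(51.71/59.65) = 40.92°.

40.9°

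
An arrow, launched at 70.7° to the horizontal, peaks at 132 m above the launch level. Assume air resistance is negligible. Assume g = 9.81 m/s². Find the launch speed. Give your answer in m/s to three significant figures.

At the peak v_y = 0, so v_y0 = √(2gH) = √(2 × 9.81 × 132) = 50.89 m/s.
v_y0 = v₀ sin θ ⇒ v₀ = 50.89 / sin 70.7° = 53.92 m/s.

53.9 m/s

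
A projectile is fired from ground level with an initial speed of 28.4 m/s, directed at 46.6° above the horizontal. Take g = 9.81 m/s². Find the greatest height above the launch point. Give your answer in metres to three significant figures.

Resolve: vₓ = 28.40 cos 46.6° = 19.51 m/s and v_y0 = 28.40 sin 46.6° = 20.63 m/s.
At the apex v_y = 0, so H = v_y0²/(2g) = 20.63²/19.62 = 21.70 m.

21.7 m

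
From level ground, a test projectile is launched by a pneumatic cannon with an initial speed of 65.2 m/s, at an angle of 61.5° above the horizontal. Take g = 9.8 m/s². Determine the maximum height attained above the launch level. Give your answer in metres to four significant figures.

vₓ = 65.20 cos 61.5° = 31.11 m/s; v_y0 = 65.20 sin 61.5° = 57.30 m/s.
Maximum height: H = v_y0² / (2g) = 57.30² / (2 × 9.80) = 167.5 m.

167.5 m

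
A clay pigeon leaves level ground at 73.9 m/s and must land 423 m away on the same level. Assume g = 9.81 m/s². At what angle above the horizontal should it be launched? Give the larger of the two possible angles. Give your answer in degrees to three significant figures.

65.3°

Level-ground range R = v₀² sin(2θ)/g ⇒ sin(2θ) = gR/v₀² = 9.81 × 423 / 73.9² = 0.7598.
2θ = 49.45° or 180° − 49.45° = 130.6°, so θ = 24.72° or 65.28°.
The larger angle is 65.28°.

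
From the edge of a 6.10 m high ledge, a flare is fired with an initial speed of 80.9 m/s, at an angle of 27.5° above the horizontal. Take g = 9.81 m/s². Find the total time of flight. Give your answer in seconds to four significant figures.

7.776 s

Resolve: vₓ = 80.90 cos 27.5° = 71.76 m/s and v_y0 = 80.90 sin 27.5° = 37.36 m/s.
With up positive and y = 0 at the ground: y(t) = 6.10 + (37.36) t − 4.905 t². Setting y = 0 and taking the positive root: t = [37.36 + √(37.36² + 2·9.81·6.10)] / 9.81 = (37.36 + 38.92) / 9.81 = 7.776 s.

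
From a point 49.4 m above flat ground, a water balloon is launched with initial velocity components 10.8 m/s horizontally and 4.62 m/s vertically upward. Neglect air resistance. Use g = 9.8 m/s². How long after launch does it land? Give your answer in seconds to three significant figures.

3.68 s

The projectile lands when y = 49.4 + (4.620) t − ½·9.80·t² = 0. Positive root: t = (4.620 + √(4.620² + 2·9.80·49.4)) / 9.80 = (4.620 + 31.46) / 9.80 = 3.681 s.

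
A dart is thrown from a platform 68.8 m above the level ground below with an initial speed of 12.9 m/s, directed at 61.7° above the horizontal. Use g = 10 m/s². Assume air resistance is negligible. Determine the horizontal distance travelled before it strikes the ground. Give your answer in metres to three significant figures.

Resolve: vₓ = 12.90 cos 61.7° = 6.116 m/s and v_y0 = 12.90 sin 61.7° = 11.36 m/s.
The projectile lands when y = 68.8 + (11.36) t − ½·10.0·t² = 0. Positive root: t = (11.36 + √(11.36² + 2·10.0·68.8)) / 10.0 = (11.36 + 38.79) / 10.0 = 5.015 s.
Horizontal distance: R = vₓ t = 6.116 × 5.015 = 30.67 m.

30.7 m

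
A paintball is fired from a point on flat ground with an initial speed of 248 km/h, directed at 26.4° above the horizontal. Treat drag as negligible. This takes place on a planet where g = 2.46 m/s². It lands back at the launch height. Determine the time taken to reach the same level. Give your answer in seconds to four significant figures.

24.90 s

Convert: 248 km/h = 248/3.6 = 68.89 m/s.
vₓ = 68.89 cos 26.4° = 61.70 m/s; v_y0 = 68.89 sin 26.4° = 30.63 m/s.
Time of flight on level ground: T = 2 v_y0 / g = 2 × 30.63 / 2.46 = 24.90 s.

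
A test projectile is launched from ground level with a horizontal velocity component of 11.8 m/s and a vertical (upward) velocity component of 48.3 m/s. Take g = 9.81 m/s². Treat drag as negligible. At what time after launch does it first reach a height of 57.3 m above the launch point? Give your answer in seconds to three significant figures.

Set y = v_y0 t − ½ g t² = 57.3: 4.905 t² − 48.30 t + 57.3 = 0.
Quadratic formula: t = (48.30 ± √1208.7) / 9.81 = (48.30 ± 34.77) / 9.81 → t = 1.380 s or 8.467 s.
The first (ascending) time is 1.380 s.

1.38 s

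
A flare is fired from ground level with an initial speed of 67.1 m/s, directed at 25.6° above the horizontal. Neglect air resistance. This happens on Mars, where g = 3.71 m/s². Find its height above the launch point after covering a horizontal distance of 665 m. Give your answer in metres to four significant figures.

Components: vₓ = 67.10 cos 25.6° = 60.51 m/s, v_y0 = 67.10 sin 25.6° = 28.99 m/s.
x = vₓ t ⇒ t = 665/60.51 = 10.99 s.
Height: y = v_y0 t − ½ g t² = 28.99 × 10.99 − 1.855 × 10.99² = 318.6 − 224.0 = 94.59 m.

94.59 m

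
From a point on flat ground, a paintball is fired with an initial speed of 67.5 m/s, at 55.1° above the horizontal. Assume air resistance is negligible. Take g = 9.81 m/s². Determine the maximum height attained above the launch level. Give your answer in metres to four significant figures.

Resolve: vₓ = 67.50 cos 55.1° = 38.62 m/s and v_y0 = 67.50 sin 55.1° = 55.36 m/s.
At the apex v_y = 0, so H = v_y0²/(2g) = 55.36²/19.62 = 156.2 m.

156.2 m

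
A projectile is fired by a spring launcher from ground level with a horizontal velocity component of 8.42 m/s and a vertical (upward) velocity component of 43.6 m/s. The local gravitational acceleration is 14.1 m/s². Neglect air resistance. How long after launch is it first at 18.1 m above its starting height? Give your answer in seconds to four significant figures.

Require v_y0 t − ½ g t² = 18.1, i.e. 7.050 t² − 43.60 t + 18.1 = 0.
t = [43.60 ± √(43.60² − 2·14.1·18.1)] / 14.1 = (43.60 ± 37.29) / 14.1, so t = 0.4475 s or t = 5.737 s.
The first (ascending) time is 0.4475 s.

0.4475 s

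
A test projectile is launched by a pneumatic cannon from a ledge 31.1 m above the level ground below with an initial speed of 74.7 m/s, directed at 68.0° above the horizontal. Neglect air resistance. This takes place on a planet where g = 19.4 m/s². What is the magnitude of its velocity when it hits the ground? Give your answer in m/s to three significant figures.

Resolve: vₓ = 74.70 cos 68.0° = 27.98 m/s and v_y0 = 74.70 sin 68.0° = 69.26 m/s.
Vertical motion (up positive, ground at y = 0): 9.700 t² − (69.26) t − 31.1 = 0, so t = (69.26 + √(69.26² + 2·19.4·31.1)) / 19.4 = (69.26 + 77.48) / 19.4 = 7.564 s.
Vertical velocity at impact: v_y = v_y0 − g t = 69.26 − 19.4 × 7.564 = −77.48 m/s.
Speed: |v| = √(vₓ² + v_y²) = √(27.98² + 77.48²) = 82.38 m/s.

82.4 m/s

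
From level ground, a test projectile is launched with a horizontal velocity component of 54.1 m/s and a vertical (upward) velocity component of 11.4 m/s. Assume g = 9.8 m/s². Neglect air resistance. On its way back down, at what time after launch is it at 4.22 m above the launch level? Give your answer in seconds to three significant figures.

Require v_y0 t − ½ g t² = 4.22, i.e. 4.900 t² − 11.40 t + 4.22 = 0.
t = [11.40 ± √(11.40² − 2·9.80·4.22)] / 9.80 = (11.40 ± 6.874) / 9.80, so t = 0.4619 s or t = 1.865 s.
The descending-branch root is 1.865 s.

1.86 s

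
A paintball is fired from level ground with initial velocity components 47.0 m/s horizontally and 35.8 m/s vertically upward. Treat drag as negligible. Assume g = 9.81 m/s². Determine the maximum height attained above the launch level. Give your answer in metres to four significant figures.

65.32 m

Peak height H = v_y0² / (2g) = 1281.6 / 19.62 = 65.32 m.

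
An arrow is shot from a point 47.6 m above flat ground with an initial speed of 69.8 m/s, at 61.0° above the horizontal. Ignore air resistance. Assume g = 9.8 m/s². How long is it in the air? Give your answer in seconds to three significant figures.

Horizontal component vₓ = 69.80 cos 61.0° = 33.84 m/s; vertical v_y0 = 69.80 sin 61.0° = 61.05 m/s.
The projectile lands when y = 47.6 + (61.05) t − ½·9.80·t² = 0. Positive root: t = (61.05 + √(61.05² + 2·9.80·47.6)) / 9.80 = (61.05 + 68.26) / 9.80 = 13.20 s.

13.2 s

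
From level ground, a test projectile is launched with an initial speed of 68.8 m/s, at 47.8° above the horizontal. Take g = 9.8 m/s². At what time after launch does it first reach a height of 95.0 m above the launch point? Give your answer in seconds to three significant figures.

2.43 s

Resolve: vₓ = 68.80 cos 47.8° = 46.21 m/s and v_y0 = 68.80 sin 47.8° = 50.97 m/s.
Set y = v_y0 t − ½ g t² = 95.0: 4.900 t² − 50.97 t + 95.0 = 0.
t = [50.97 ± √(50.97² − 2·9.80·95.0)] / 9.80 = (50.97 ± 27.12) / 9.80, so t = 2.433 s or t = 7.968 s.
The first (ascending) time is 2.433 s.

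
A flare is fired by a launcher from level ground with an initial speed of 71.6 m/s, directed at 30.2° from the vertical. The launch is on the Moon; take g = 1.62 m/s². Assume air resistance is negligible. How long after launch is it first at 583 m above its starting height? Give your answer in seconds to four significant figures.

11.01 s

Horizontal component vₓ = 71.60 sin 30.2° = 36.02 m/s; vertical v_y0 = 71.60 cos 30.2° = 61.88 m/s.
Set y = v_y0 t − ½ g t² = 583: 0.8100 t² − 61.88 t + 583 = 0.
t = [61.88 ± √(61.88² − 2·1.62·583)] / 1.62 = (61.88 ± 44.05) / 1.62, so t = 11.01 s or t = 65.39 s.
The first (ascending) time is 11.01 s.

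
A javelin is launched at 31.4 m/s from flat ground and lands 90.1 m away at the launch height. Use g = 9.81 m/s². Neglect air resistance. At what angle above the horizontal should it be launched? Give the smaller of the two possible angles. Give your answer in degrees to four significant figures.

From R = (v₀²/g) sin 2θ: sin 2θ = 9.81 × 90.1 / 985.96 = 0.8965.
2θ = 63.70° or 180° − 63.70° = 116.3°, so θ = 31.85° or 58.15°.
The smaller angle is 31.85°.

31.85°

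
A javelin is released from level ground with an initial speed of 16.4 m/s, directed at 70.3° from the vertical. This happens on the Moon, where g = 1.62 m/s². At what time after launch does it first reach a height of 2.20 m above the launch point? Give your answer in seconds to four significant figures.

0.4243 s

Resolve: vₓ = 16.40 sin 70.3° = 15.44 m/s and v_y0 = 16.40 cos 70.3° = 5.528 m/s.
Require v_y0 t − ½ g t² = 2.20, i.e. 0.8100 t² − 5.528 t + 2.20 = 0.
Quadratic formula: t = (5.528 ± √23.435) / 1.62 = (5.528 ± 4.841) / 1.62 → t = 0.4243 s or 6.401 s.
The first (ascending) time is 0.4243 s.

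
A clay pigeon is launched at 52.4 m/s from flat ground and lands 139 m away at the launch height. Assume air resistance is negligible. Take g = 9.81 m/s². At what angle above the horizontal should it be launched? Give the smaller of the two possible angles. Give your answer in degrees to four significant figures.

14.89°

R = v₀² sin 2θ / g gives sin 2θ = gR/v₀² = 9.81·139/52.4² = 0.4966.
2θ = 29.78° or 180° − 29.78° = 150.2°, so θ = 14.89° or 75.11°.
The smaller angle is 14.89°.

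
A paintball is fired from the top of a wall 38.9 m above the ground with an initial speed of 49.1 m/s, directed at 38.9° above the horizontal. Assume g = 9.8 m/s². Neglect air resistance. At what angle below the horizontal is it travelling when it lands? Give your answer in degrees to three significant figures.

47.3°

vₓ = 49.10 cos 38.9° = 38.21 m/s; v_y0 = 49.10 sin 38.9° = 30.83 m/s.
The projectile lands when y = 38.9 + (30.83) t − ½·9.80·t² = 0. Positive root: t = (30.83 + √(30.83² + 2·9.80·38.9)) / 9.80 = (30.83 + 41.39) / 9.80 = 7.370 s.
At impact: v_y = v_y0 − g t = −41.39 m/s; vₓ = 38.21 m/s.
Angle below horizontal: arctan(|v_y|/vₓ) = arctan(41.39/38.21) = 47.29°.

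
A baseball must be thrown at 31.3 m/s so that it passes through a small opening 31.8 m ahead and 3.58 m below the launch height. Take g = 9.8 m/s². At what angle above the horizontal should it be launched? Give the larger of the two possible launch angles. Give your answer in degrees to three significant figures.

80.9°

Trajectory: y = x tanθ − g x² (1 + tan²θ)/(2v₀²). With x = 31.8, y = −3.58, v₀ = 31.3, g = 9.80:
5.058 tan²θ − 31.8 tanθ + (1.478) = 0.
tanθ = [31.8 ± √(31.8² − 4 × 5.058 × (1.478))] / (2 × 5.058) = (31.8 ± 31.33) / 10.12, giving tanθ = 0.04682 or 6.240.
θ = 2.681° or 80.90°; the larger is 80.90°.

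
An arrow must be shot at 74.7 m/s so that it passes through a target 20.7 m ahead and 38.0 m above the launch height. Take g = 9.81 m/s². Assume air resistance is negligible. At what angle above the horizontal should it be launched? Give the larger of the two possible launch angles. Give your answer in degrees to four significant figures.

88.92°

Trajectory: y = x tanθ − g x² (1 + tan²θ)/(2v₀²). With x = 20.7, y = 38.0, v₀ = 74.7, g = 9.81:
0.3767 tan²θ − 20.7 tanθ + (38.38) = 0.
tanθ = [20.7 ± √(20.7² − 4 × 0.3767 × (38.38))] / (2 × 0.3767) = (20.7 ± 19.25) / 0.7533, giving tanθ = 1.921 or 53.04.
θ = 62.50° or 88.92°; the larger is 88.92°.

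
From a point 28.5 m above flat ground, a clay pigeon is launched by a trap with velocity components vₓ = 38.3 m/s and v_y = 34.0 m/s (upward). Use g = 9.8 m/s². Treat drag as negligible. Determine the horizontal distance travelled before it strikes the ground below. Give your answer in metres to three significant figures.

With up positive and y = 0 at the ground: y(t) = 28.5 + (34.00) t − 4.900 t². Setting y = 0 and taking the positive root: t = [34.00 + √(34.00² + 2·9.80·28.5)] / 9.80 = (34.00 + 41.41) / 9.80 = 7.695 s.
Horizontal distance: R = vₓ t = 38.30 × 7.695 = 294.7 m.

295 m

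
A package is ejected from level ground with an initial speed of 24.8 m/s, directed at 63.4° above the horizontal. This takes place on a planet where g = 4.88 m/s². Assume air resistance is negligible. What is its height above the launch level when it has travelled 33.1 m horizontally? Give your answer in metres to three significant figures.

44.4 m

vₓ = 24.80 cos 63.4° = 11.10 m/s; v_y0 = 24.80 sin 63.4° = 22.18 m/s.
At x = 33.1 m, t = x/vₓ = 33.1/11.10 = 2.981 s.
Height: y = v_y0 t − ½ g t² = 22.18 × 2.981 − 2.440 × 2.981² = 66.10 − 21.68 = 44.42 m.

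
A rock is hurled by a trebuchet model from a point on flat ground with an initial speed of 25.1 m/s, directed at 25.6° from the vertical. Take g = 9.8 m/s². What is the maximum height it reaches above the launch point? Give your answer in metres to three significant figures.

Horizontal component vₓ = 25.10 sin 25.6° = 10.85 m/s; vertical v_y0 = 25.10 cos 25.6° = 22.64 m/s.
Peak height H = v_y0² / (2g) = 512.39 / 19.60 = 26.14 m.

26.1 m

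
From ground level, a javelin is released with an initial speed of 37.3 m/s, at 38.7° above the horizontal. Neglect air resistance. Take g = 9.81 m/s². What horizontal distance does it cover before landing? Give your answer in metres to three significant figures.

138 m

Resolve: vₓ = 37.30 cos 38.7° = 29.11 m/s and v_y0 = 37.30 sin 38.7° = 23.32 m/s.
Flight time T = 2 v_y0 / g = 4.755 s.
Horizontal distance R = vₓ T = 29.11 × 4.755 = 138.4 m.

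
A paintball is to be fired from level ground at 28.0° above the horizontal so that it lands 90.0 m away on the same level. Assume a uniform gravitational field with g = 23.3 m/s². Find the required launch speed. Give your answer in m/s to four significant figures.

50.29 m/s

From R = (v₀² / g) sin 2θ: v₀ = √(gR / sin 2θ).
v₀ = √(23.3 × 90.0 / sin 56.00°) = √(2097 / 0.8290) = √2529.4 = 50.29 m/s.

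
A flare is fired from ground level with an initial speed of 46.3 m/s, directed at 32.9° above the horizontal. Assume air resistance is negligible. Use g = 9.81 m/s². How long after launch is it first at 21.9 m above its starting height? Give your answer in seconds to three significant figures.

Resolve: vₓ = 46.30 cos 32.9° = 38.87 m/s and v_y0 = 46.30 sin 32.9° = 25.15 m/s.
Set y = v_y0 t − ½ g t² = 21.9: 4.905 t² − 25.15 t + 21.9 = 0.
Quadratic formula: t = (25.15 ± √202.79) / 9.81 = (25.15 ± 14.24) / 9.81 → t = 1.112 s or 4.015 s.
The first (ascending) time is 1.112 s.

1.11 s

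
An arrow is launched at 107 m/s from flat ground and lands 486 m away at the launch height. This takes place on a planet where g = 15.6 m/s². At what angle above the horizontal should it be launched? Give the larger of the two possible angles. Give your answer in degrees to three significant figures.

Level-ground range R = v₀² sin(2θ)/g ⇒ sin(2θ) = gR/v₀² = 15.6 × 486 / 107² = 0.6622.
2θ = 41.47° or 180° − 41.47° = 138.5°, so θ = 20.73° or 69.27°.
The larger angle is 69.27°.

69.3°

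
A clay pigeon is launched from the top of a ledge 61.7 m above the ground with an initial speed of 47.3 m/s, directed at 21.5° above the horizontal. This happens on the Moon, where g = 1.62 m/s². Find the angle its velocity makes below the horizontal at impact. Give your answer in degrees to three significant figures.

Components: vₓ = 47.30 cos 21.5° = 44.01 m/s, v_y0 = 47.30 sin 21.5° = 17.34 m/s.
With up positive and y = 0 at the ground: y(t) = 61.7 + (17.34) t − 0.8100 t². Setting y = 0 and taking the positive root: t = [17.34 + √(17.34² + 2·1.62·61.7)] / 1.62 = (17.34 + 22.37) / 1.62 = 24.51 s.
At impact: v_y = v_y0 − g t = −22.37 m/s; vₓ = 44.01 m/s.
Angle below horizontal: arctan(|v_y|/vₓ) = arctan(22.37/44.01) = 26.94°.

26.9°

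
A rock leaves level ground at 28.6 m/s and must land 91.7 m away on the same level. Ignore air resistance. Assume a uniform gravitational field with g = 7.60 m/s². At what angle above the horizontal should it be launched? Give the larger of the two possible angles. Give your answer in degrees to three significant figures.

R = v₀² sin 2θ / g gives sin 2θ = gR/v₀² = 7.60·91.7/28.6² = 0.8520.
2θ = 58.43° or 180° − 58.43° = 121.6°, so θ = 29.22° or 60.78°.
The larger angle is 60.78°.

60.8°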